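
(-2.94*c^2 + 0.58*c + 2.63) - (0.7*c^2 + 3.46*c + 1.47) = -3.64*c^2 - 2.88*c + 1.16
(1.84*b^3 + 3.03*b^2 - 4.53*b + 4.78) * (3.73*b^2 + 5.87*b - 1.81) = 6.8632*b^5 + 22.1027*b^4 - 2.44120000000001*b^3 - 14.246*b^2 + 36.2579*b - 8.6518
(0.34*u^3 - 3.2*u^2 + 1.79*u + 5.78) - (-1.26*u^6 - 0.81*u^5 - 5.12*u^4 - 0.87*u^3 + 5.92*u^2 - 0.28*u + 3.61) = 1.26*u^6 + 0.81*u^5 + 5.12*u^4 + 1.21*u^3 - 9.12*u^2 + 2.07*u + 2.17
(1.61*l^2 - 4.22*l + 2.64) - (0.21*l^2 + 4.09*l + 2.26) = 1.4*l^2 - 8.31*l + 0.38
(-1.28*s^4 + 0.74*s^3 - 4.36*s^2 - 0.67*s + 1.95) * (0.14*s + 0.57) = -0.1792*s^5 - 0.626*s^4 - 0.1886*s^3 - 2.579*s^2 - 0.1089*s + 1.1115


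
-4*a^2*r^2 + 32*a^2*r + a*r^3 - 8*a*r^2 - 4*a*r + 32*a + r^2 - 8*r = (-4*a + r)*(r - 8)*(a*r + 1)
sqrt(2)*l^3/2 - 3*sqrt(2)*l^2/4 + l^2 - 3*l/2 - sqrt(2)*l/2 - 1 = (l - 2)*(l + 1/2)*(sqrt(2)*l/2 + 1)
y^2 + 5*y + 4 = (y + 1)*(y + 4)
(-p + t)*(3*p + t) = -3*p^2 + 2*p*t + t^2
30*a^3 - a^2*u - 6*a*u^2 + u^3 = (-5*a + u)*(-3*a + u)*(2*a + u)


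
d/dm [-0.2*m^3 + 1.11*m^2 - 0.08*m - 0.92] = -0.6*m^2 + 2.22*m - 0.08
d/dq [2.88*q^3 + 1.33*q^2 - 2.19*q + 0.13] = 8.64*q^2 + 2.66*q - 2.19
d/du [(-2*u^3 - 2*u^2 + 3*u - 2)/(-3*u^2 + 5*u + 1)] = (6*u^4 - 20*u^3 - 7*u^2 - 16*u + 13)/(9*u^4 - 30*u^3 + 19*u^2 + 10*u + 1)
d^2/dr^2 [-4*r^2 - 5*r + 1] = -8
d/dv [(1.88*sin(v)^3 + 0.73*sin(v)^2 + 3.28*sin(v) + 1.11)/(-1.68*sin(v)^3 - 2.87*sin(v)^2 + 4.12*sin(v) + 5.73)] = (-4.1692*sin(v)^4 + 26.512*sin(v)^3 + 50.3328*sin(v)^2 + 14.7372*sin(v) + 14.2212)*cos(v)/(2.8224*sin(v)^6 + 9.6432*sin(v)^5 - 5.6063*sin(v)^4 - 42.9016*sin(v)^3 - 15.9158*sin(v)^2 + 47.2152*sin(v) + 32.8329)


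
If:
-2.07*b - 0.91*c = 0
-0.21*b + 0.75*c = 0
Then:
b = 0.00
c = 0.00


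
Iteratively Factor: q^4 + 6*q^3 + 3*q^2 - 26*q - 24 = (q + 1)*(q^3 + 5*q^2 - 2*q - 24) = (q + 1)*(q + 4)*(q^2 + q - 6) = (q - 2)*(q + 1)*(q + 4)*(q + 3)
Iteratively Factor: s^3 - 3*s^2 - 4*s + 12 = (s + 2)*(s^2 - 5*s + 6) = (s - 3)*(s + 2)*(s - 2)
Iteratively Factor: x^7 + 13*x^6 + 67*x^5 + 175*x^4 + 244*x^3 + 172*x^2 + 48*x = (x + 2)*(x^6 + 11*x^5 + 45*x^4 + 85*x^3 + 74*x^2 + 24*x) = (x + 1)*(x + 2)*(x^5 + 10*x^4 + 35*x^3 + 50*x^2 + 24*x) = x*(x + 1)*(x + 2)*(x^4 + 10*x^3 + 35*x^2 + 50*x + 24) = x*(x + 1)^2*(x + 2)*(x^3 + 9*x^2 + 26*x + 24) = x*(x + 1)^2*(x + 2)*(x + 4)*(x^2 + 5*x + 6) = x*(x + 1)^2*(x + 2)^2*(x + 4)*(x + 3)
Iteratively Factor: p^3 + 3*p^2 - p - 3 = (p + 3)*(p^2 - 1) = (p + 1)*(p + 3)*(p - 1)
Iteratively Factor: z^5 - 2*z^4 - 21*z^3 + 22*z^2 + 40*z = (z + 4)*(z^4 - 6*z^3 + 3*z^2 + 10*z) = z*(z + 4)*(z^3 - 6*z^2 + 3*z + 10) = z*(z - 5)*(z + 4)*(z^2 - z - 2) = z*(z - 5)*(z + 1)*(z + 4)*(z - 2)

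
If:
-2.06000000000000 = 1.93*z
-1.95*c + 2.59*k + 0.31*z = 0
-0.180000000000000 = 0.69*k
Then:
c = -0.52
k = -0.26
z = -1.07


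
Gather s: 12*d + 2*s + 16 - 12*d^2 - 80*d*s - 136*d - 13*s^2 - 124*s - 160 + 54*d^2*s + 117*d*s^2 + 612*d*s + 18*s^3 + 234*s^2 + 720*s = -12*d^2 - 124*d + 18*s^3 + s^2*(117*d + 221) + s*(54*d^2 + 532*d + 598) - 144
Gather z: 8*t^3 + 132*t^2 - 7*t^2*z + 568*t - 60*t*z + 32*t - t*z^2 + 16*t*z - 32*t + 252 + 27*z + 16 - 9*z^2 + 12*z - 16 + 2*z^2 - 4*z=8*t^3 + 132*t^2 + 568*t + z^2*(-t - 7) + z*(-7*t^2 - 44*t + 35) + 252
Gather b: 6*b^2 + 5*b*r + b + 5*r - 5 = 6*b^2 + b*(5*r + 1) + 5*r - 5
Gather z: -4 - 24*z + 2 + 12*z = -12*z - 2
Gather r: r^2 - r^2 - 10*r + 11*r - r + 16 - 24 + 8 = 0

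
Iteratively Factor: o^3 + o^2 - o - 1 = (o + 1)*(o^2 - 1) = (o + 1)^2*(o - 1)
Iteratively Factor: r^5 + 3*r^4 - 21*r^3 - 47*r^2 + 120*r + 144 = (r - 3)*(r^4 + 6*r^3 - 3*r^2 - 56*r - 48) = (r - 3)*(r + 4)*(r^3 + 2*r^2 - 11*r - 12) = (r - 3)*(r + 4)^2*(r^2 - 2*r - 3) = (r - 3)^2*(r + 4)^2*(r + 1)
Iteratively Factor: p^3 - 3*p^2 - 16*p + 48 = (p - 4)*(p^2 + p - 12) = (p - 4)*(p + 4)*(p - 3)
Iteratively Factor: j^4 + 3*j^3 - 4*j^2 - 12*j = (j)*(j^3 + 3*j^2 - 4*j - 12) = j*(j - 2)*(j^2 + 5*j + 6) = j*(j - 2)*(j + 3)*(j + 2)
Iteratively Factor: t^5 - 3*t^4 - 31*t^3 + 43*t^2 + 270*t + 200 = (t - 5)*(t^4 + 2*t^3 - 21*t^2 - 62*t - 40) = (t - 5)*(t + 4)*(t^3 - 2*t^2 - 13*t - 10) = (t - 5)*(t + 1)*(t + 4)*(t^2 - 3*t - 10) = (t - 5)^2*(t + 1)*(t + 4)*(t + 2)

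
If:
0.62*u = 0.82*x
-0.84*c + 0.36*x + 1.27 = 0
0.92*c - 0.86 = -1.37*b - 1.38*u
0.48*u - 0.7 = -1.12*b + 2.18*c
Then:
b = 3.01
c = 0.61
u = -2.77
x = -2.10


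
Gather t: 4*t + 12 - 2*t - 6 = 2*t + 6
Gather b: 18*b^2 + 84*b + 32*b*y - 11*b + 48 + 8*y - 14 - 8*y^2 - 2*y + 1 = 18*b^2 + b*(32*y + 73) - 8*y^2 + 6*y + 35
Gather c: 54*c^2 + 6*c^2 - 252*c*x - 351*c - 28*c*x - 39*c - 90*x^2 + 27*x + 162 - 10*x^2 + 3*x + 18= 60*c^2 + c*(-280*x - 390) - 100*x^2 + 30*x + 180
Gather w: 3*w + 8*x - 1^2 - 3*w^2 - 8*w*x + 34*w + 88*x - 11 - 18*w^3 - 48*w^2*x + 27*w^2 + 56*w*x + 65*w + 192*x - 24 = -18*w^3 + w^2*(24 - 48*x) + w*(48*x + 102) + 288*x - 36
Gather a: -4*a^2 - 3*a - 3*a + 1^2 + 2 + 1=-4*a^2 - 6*a + 4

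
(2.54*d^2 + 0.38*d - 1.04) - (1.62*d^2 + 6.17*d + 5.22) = 0.92*d^2 - 5.79*d - 6.26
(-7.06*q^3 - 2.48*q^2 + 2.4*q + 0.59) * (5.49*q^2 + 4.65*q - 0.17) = -38.7594*q^5 - 46.4442*q^4 + 2.8442*q^3 + 14.8207*q^2 + 2.3355*q - 0.1003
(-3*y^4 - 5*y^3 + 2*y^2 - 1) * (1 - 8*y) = 24*y^5 + 37*y^4 - 21*y^3 + 2*y^2 + 8*y - 1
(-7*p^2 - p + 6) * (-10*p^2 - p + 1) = 70*p^4 + 17*p^3 - 66*p^2 - 7*p + 6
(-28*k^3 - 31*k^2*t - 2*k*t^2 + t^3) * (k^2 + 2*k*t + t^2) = -28*k^5 - 87*k^4*t - 92*k^3*t^2 - 34*k^2*t^3 + t^5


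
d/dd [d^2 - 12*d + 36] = 2*d - 12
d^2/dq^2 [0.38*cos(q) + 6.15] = -0.38*cos(q)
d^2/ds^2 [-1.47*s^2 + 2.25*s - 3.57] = -2.94000000000000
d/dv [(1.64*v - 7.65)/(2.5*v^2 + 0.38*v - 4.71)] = (-4.1*v^2 + 38.25*v - 4.8174)/(6.25*v^4 + 1.9*v^3 - 23.4056*v^2 - 3.5796*v + 22.1841)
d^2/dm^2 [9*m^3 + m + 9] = 54*m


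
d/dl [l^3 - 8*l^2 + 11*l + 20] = 3*l^2 - 16*l + 11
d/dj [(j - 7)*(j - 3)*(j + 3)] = 3*j^2 - 14*j - 9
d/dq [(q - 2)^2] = 2*q - 4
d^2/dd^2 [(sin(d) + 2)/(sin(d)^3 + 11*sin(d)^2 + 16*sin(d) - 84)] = (-4*sin(d)^7 - 51*sin(d)^6 - 293*sin(d)^5 - 1858*sin(d)^4 - 7550*sin(d)^3 - 6596*sin(d)^2 - 1080*sin(d) + 7408)/(sin(d)^3 + 11*sin(d)^2 + 16*sin(d) - 84)^3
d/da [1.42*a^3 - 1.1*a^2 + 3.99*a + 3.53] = 4.26*a^2 - 2.2*a + 3.99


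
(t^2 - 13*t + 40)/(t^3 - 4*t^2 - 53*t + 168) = (t - 5)/(t^2 + 4*t - 21)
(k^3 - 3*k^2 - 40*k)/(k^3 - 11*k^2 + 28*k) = (k^2 - 3*k - 40)/(k^2 - 11*k + 28)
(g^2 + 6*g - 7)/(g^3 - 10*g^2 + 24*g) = (g^2 + 6*g - 7)/(g*(g^2 - 10*g + 24))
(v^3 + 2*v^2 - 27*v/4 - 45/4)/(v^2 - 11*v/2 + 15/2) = (2*v^2 + 9*v + 9)/(2*(v - 3))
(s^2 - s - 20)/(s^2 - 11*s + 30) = (s + 4)/(s - 6)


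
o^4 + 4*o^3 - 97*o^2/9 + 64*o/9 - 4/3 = (o - 1)*(o - 2/3)*(o - 1/3)*(o + 6)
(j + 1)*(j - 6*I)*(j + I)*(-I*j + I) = -I*j^4 - 5*j^3 - 5*I*j^2 + 5*j + 6*I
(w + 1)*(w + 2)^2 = w^3 + 5*w^2 + 8*w + 4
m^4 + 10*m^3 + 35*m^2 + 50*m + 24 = (m + 1)*(m + 2)*(m + 3)*(m + 4)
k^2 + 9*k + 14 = (k + 2)*(k + 7)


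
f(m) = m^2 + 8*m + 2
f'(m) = 2*m + 8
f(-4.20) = -13.96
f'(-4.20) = -0.40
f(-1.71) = -8.76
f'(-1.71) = 4.58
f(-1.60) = -8.24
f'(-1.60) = 4.80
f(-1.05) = -5.30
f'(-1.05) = 5.90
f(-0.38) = -0.90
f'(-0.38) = 7.24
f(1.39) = 15.05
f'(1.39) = 10.78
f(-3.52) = -13.77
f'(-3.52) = 0.96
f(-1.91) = -9.63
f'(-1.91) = 4.18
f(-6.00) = -10.00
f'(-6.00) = -4.00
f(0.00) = 2.00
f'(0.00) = 8.00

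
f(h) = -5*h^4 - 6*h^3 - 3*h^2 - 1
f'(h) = -20*h^3 - 18*h^2 - 6*h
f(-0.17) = -1.06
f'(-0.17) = 0.60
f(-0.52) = -1.33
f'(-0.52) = 1.06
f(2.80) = -463.56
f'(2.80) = -596.96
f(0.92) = -11.79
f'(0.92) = -36.33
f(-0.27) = -1.13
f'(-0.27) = 0.70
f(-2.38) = -97.53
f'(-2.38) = 181.95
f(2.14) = -178.40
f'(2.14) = -291.28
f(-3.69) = -667.38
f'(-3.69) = 781.92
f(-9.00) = -28675.00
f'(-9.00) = 13176.00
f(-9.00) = -28675.00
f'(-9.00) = 13176.00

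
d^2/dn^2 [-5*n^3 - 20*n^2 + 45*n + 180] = -30*n - 40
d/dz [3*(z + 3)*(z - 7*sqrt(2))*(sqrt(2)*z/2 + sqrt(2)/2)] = 9*sqrt(2)*z^2/2 - 42*z + 12*sqrt(2)*z - 84 + 9*sqrt(2)/2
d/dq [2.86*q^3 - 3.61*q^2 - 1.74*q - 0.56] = 8.58*q^2 - 7.22*q - 1.74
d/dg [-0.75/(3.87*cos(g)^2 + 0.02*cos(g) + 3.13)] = -(5.805*cos(g) + 0.015)*sin(g)/(3.87*cos(g)^2 + 0.02*cos(g) + 3.13)^2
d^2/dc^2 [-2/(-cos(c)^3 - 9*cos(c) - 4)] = 48*(3*(1 - cos(2*c))^3 - 22*(1 - cos(2*c))^2 + 104*cos(c) - 88*cos(2*c) + 24*cos(3*c) + 408)/(39*cos(c) + cos(3*c) + 16)^3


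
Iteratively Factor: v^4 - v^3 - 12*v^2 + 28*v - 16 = (v + 4)*(v^3 - 5*v^2 + 8*v - 4) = (v - 2)*(v + 4)*(v^2 - 3*v + 2) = (v - 2)*(v - 1)*(v + 4)*(v - 2)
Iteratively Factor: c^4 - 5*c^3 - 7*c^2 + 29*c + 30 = (c - 3)*(c^3 - 2*c^2 - 13*c - 10) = (c - 3)*(c + 2)*(c^2 - 4*c - 5) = (c - 3)*(c + 1)*(c + 2)*(c - 5)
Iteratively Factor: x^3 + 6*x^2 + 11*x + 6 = (x + 1)*(x^2 + 5*x + 6) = (x + 1)*(x + 2)*(x + 3)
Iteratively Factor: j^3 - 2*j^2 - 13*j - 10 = (j - 5)*(j^2 + 3*j + 2) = (j - 5)*(j + 1)*(j + 2)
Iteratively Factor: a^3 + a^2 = (a)*(a^2 + a) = a*(a + 1)*(a)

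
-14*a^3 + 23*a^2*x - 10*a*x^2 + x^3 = (-7*a + x)*(-2*a + x)*(-a + x)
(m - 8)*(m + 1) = m^2 - 7*m - 8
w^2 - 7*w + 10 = (w - 5)*(w - 2)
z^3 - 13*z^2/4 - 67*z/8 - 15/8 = (z - 5)*(z + 1/4)*(z + 3/2)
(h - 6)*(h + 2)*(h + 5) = h^3 + h^2 - 32*h - 60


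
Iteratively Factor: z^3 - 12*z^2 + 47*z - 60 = (z - 4)*(z^2 - 8*z + 15) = (z - 5)*(z - 4)*(z - 3)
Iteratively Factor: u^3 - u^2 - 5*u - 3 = (u + 1)*(u^2 - 2*u - 3) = (u - 3)*(u + 1)*(u + 1)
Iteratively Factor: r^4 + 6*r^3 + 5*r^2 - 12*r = (r + 4)*(r^3 + 2*r^2 - 3*r) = (r + 3)*(r + 4)*(r^2 - r) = (r - 1)*(r + 3)*(r + 4)*(r)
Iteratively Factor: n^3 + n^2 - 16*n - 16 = (n - 4)*(n^2 + 5*n + 4) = (n - 4)*(n + 4)*(n + 1)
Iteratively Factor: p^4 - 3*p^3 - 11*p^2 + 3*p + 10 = (p + 2)*(p^3 - 5*p^2 - p + 5) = (p - 1)*(p + 2)*(p^2 - 4*p - 5) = (p - 1)*(p + 1)*(p + 2)*(p - 5)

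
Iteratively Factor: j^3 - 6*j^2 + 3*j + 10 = (j - 2)*(j^2 - 4*j - 5) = (j - 2)*(j + 1)*(j - 5)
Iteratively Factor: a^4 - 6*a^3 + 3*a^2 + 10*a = (a - 5)*(a^3 - a^2 - 2*a) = (a - 5)*(a + 1)*(a^2 - 2*a) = a*(a - 5)*(a + 1)*(a - 2)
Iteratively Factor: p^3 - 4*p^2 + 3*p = (p)*(p^2 - 4*p + 3) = p*(p - 3)*(p - 1)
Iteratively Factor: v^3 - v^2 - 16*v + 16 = (v - 4)*(v^2 + 3*v - 4) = (v - 4)*(v + 4)*(v - 1)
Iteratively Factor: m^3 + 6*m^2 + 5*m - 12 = (m - 1)*(m^2 + 7*m + 12) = (m - 1)*(m + 4)*(m + 3)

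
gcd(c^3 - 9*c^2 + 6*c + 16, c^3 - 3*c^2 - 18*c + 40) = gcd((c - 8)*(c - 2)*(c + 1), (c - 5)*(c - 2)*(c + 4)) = c - 2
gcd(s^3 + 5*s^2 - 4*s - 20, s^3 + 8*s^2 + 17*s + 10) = s^2 + 7*s + 10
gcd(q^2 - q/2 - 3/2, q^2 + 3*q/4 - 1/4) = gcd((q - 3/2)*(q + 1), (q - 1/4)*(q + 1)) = q + 1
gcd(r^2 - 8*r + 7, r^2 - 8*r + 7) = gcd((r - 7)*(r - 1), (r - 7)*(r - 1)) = r^2 - 8*r + 7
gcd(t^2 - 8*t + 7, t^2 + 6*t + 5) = 1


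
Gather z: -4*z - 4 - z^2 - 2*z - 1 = -z^2 - 6*z - 5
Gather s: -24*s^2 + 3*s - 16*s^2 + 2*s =-40*s^2 + 5*s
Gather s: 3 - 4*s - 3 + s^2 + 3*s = s^2 - s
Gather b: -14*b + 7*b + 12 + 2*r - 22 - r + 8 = -7*b + r - 2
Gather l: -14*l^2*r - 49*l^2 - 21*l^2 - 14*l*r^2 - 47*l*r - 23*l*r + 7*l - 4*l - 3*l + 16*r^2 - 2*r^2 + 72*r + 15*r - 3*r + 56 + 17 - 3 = l^2*(-14*r - 70) + l*(-14*r^2 - 70*r) + 14*r^2 + 84*r + 70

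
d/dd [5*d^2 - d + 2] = 10*d - 1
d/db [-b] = -1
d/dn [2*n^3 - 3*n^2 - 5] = 6*n*(n - 1)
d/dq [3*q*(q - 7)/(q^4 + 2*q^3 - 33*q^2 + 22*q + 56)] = 3*(-2*q^5 + 19*q^4 + 28*q^3 - 209*q^2 + 112*q - 392)/(q^8 + 4*q^7 - 62*q^6 - 88*q^5 + 1289*q^4 - 1228*q^3 - 3212*q^2 + 2464*q + 3136)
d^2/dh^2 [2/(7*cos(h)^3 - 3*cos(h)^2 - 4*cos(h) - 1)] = 2*((5*cos(h) - 24*cos(2*h) + 63*cos(3*h))*(-7*cos(h)^3 + 3*cos(h)^2 + 4*cos(h) + 1)/4 - 2*(-21*cos(h)^2 + 6*cos(h) + 4)^2*sin(h)^2)/(-7*cos(h)^3 + 3*cos(h)^2 + 4*cos(h) + 1)^3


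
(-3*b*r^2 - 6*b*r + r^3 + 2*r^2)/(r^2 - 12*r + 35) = r*(-3*b*r - 6*b + r^2 + 2*r)/(r^2 - 12*r + 35)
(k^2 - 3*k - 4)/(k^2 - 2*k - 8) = (k + 1)/(k + 2)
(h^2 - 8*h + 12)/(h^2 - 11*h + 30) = (h - 2)/(h - 5)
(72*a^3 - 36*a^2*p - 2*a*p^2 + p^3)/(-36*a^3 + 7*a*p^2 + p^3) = (-6*a + p)/(3*a + p)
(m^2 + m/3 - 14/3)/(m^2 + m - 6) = (m + 7/3)/(m + 3)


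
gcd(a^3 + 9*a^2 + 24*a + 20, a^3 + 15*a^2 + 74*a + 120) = a + 5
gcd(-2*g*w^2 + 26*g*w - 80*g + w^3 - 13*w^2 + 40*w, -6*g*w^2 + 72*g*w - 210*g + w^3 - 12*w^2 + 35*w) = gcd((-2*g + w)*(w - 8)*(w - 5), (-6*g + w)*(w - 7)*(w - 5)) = w - 5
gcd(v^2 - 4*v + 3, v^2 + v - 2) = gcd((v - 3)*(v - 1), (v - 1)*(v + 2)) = v - 1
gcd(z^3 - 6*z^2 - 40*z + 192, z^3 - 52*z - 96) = z^2 - 2*z - 48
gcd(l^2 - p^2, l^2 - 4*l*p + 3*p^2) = -l + p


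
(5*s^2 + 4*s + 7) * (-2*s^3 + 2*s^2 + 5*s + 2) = -10*s^5 + 2*s^4 + 19*s^3 + 44*s^2 + 43*s + 14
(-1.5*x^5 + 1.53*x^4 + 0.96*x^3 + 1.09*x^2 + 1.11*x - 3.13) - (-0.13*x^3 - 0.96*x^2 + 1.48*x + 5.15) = -1.5*x^5 + 1.53*x^4 + 1.09*x^3 + 2.05*x^2 - 0.37*x - 8.28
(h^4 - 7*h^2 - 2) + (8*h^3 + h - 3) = h^4 + 8*h^3 - 7*h^2 + h - 5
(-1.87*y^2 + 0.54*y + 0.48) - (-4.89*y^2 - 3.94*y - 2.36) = 3.02*y^2 + 4.48*y + 2.84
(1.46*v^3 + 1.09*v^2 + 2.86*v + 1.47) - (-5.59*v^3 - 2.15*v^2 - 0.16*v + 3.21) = 7.05*v^3 + 3.24*v^2 + 3.02*v - 1.74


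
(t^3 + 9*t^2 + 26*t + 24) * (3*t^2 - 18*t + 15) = 3*t^5 + 9*t^4 - 69*t^3 - 261*t^2 - 42*t + 360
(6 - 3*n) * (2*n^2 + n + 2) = -6*n^3 + 9*n^2 + 12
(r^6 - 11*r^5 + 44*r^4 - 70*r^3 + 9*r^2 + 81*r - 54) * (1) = r^6 - 11*r^5 + 44*r^4 - 70*r^3 + 9*r^2 + 81*r - 54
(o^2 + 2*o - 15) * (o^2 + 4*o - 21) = o^4 + 6*o^3 - 28*o^2 - 102*o + 315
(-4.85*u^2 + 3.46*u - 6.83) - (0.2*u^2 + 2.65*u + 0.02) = -5.05*u^2 + 0.81*u - 6.85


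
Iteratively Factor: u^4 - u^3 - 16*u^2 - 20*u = (u + 2)*(u^3 - 3*u^2 - 10*u) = u*(u + 2)*(u^2 - 3*u - 10) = u*(u - 5)*(u + 2)*(u + 2)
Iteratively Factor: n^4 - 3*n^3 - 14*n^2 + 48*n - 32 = (n - 4)*(n^3 + n^2 - 10*n + 8) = (n - 4)*(n - 2)*(n^2 + 3*n - 4) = (n - 4)*(n - 2)*(n + 4)*(n - 1)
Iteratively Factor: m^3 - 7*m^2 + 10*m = (m)*(m^2 - 7*m + 10) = m*(m - 2)*(m - 5)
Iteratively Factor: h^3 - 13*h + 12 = (h - 1)*(h^2 + h - 12) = (h - 1)*(h + 4)*(h - 3)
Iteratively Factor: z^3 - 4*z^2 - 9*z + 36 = (z - 4)*(z^2 - 9) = (z - 4)*(z + 3)*(z - 3)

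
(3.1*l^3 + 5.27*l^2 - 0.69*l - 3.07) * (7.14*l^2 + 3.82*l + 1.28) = 22.134*l^5 + 49.4698*l^4 + 19.1728*l^3 - 17.81*l^2 - 12.6106*l - 3.9296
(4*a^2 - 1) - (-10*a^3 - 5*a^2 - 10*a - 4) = 10*a^3 + 9*a^2 + 10*a + 3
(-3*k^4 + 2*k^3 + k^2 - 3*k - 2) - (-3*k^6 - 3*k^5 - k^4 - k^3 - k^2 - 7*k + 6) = 3*k^6 + 3*k^5 - 2*k^4 + 3*k^3 + 2*k^2 + 4*k - 8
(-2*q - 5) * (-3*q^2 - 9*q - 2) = 6*q^3 + 33*q^2 + 49*q + 10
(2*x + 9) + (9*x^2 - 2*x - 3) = 9*x^2 + 6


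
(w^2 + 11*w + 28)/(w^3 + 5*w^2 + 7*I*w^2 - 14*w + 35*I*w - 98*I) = (w + 4)/(w^2 + w*(-2 + 7*I) - 14*I)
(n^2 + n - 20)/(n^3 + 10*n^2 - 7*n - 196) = (n + 5)/(n^2 + 14*n + 49)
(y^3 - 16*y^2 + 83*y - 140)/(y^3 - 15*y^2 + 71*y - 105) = (y - 4)/(y - 3)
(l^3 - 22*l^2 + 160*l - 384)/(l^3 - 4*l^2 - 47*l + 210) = (l^2 - 16*l + 64)/(l^2 + 2*l - 35)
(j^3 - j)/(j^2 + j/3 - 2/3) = 3*j*(j - 1)/(3*j - 2)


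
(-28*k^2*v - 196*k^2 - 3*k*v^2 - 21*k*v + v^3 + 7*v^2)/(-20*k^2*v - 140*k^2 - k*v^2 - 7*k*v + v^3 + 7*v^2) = (-7*k + v)/(-5*k + v)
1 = 1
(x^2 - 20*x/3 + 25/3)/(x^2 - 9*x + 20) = (x - 5/3)/(x - 4)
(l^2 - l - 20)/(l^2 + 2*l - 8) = (l - 5)/(l - 2)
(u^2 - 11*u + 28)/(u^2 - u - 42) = (u - 4)/(u + 6)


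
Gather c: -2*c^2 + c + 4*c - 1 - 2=-2*c^2 + 5*c - 3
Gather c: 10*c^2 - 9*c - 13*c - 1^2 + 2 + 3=10*c^2 - 22*c + 4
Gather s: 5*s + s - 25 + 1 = 6*s - 24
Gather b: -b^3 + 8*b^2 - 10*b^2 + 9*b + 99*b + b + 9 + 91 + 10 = -b^3 - 2*b^2 + 109*b + 110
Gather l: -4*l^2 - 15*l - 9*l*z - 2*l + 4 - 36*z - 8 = -4*l^2 + l*(-9*z - 17) - 36*z - 4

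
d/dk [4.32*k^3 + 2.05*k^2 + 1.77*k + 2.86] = 12.96*k^2 + 4.1*k + 1.77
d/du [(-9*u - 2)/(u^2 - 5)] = (9*u^2 + 4*u + 45)/(u^4 - 10*u^2 + 25)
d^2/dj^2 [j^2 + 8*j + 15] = 2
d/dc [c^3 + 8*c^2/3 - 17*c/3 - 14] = 3*c^2 + 16*c/3 - 17/3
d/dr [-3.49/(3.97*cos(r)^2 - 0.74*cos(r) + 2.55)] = (2.5826 - 27.7106*cos(r))*sin(r)/(3.97*cos(r)^2 - 0.74*cos(r) + 2.55)^2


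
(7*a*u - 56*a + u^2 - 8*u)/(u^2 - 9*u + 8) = (7*a + u)/(u - 1)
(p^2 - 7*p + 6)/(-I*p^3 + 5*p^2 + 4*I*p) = (p^2 - 7*p + 6)/(p*(-I*p^2 + 5*p + 4*I))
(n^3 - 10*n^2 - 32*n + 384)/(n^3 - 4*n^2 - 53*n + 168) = (n^2 - 2*n - 48)/(n^2 + 4*n - 21)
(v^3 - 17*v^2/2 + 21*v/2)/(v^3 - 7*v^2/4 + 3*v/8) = 4*(v - 7)/(4*v - 1)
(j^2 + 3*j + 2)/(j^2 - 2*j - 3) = (j + 2)/(j - 3)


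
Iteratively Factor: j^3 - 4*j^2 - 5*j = (j - 5)*(j^2 + j) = (j - 5)*(j + 1)*(j)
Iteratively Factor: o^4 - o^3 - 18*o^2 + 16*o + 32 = (o - 4)*(o^3 + 3*o^2 - 6*o - 8) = (o - 4)*(o + 4)*(o^2 - o - 2) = (o - 4)*(o - 2)*(o + 4)*(o + 1)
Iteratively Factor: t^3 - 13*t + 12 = (t + 4)*(t^2 - 4*t + 3) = (t - 1)*(t + 4)*(t - 3)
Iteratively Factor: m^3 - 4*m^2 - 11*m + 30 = (m - 5)*(m^2 + m - 6) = (m - 5)*(m - 2)*(m + 3)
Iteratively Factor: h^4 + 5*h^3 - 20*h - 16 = (h - 2)*(h^3 + 7*h^2 + 14*h + 8) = (h - 2)*(h + 2)*(h^2 + 5*h + 4) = (h - 2)*(h + 2)*(h + 4)*(h + 1)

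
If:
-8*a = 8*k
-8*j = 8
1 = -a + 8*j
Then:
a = -9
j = -1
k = 9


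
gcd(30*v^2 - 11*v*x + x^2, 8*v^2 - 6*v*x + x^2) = 1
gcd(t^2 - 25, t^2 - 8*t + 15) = t - 5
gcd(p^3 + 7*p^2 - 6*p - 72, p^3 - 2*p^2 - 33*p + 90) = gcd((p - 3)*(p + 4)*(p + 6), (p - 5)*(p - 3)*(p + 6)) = p^2 + 3*p - 18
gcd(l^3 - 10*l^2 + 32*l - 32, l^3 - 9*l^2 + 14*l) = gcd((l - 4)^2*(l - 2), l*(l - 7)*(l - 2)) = l - 2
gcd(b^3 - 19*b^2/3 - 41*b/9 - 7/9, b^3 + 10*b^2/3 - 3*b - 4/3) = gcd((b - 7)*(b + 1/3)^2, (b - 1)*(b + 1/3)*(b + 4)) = b + 1/3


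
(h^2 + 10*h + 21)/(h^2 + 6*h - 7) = (h + 3)/(h - 1)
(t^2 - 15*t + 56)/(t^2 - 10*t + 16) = (t - 7)/(t - 2)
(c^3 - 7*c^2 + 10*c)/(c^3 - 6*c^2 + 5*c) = (c - 2)/(c - 1)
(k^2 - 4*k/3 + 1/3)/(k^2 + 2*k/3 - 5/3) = (3*k - 1)/(3*k + 5)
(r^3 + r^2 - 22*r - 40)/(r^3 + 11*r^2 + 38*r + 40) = (r - 5)/(r + 5)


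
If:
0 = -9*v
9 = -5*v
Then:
No Solution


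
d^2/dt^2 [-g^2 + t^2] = 2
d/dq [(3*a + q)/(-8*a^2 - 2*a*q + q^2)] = (-8*a^2 - 2*a*q + q^2 + 2*(a - q)*(3*a + q))/(8*a^2 + 2*a*q - q^2)^2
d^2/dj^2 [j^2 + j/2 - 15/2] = 2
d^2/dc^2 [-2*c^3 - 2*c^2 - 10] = -12*c - 4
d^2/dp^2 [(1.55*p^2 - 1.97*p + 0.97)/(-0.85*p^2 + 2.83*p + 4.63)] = (-4.61040000000001*p^3 - 40.8051*p^2 + 60.51762*p - 141.251952)/(0.614125*p^6 - 6.134025*p^5 + 10.38717*p^4 + 44.159603*p^3 - 56.579526*p^2 - 181.999281*p - 99.252847)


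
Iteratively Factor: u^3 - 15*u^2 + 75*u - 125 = (u - 5)*(u^2 - 10*u + 25) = (u - 5)^2*(u - 5)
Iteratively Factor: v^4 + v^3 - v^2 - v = (v + 1)*(v^3 - v) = v*(v + 1)*(v^2 - 1) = v*(v + 1)^2*(v - 1)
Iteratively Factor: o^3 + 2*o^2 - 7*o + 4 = (o + 4)*(o^2 - 2*o + 1) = (o - 1)*(o + 4)*(o - 1)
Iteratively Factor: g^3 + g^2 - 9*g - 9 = (g - 3)*(g^2 + 4*g + 3) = (g - 3)*(g + 3)*(g + 1)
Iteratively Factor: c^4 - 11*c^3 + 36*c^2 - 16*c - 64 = (c - 4)*(c^3 - 7*c^2 + 8*c + 16) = (c - 4)*(c + 1)*(c^2 - 8*c + 16) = (c - 4)^2*(c + 1)*(c - 4)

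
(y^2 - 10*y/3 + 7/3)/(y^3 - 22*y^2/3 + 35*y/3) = (y - 1)/(y*(y - 5))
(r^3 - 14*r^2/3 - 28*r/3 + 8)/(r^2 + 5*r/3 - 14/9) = 3*(r^2 - 4*r - 12)/(3*r + 7)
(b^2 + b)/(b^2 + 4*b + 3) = b/(b + 3)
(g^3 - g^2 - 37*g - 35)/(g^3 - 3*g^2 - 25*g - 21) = (g + 5)/(g + 3)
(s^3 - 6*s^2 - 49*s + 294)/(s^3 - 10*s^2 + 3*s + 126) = (s + 7)/(s + 3)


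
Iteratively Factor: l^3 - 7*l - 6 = (l - 3)*(l^2 + 3*l + 2) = (l - 3)*(l + 1)*(l + 2)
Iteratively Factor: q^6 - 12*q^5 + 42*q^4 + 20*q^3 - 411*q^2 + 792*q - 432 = (q - 3)*(q^5 - 9*q^4 + 15*q^3 + 65*q^2 - 216*q + 144) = (q - 4)*(q - 3)*(q^4 - 5*q^3 - 5*q^2 + 45*q - 36) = (q - 4)*(q - 3)*(q + 3)*(q^3 - 8*q^2 + 19*q - 12) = (q - 4)^2*(q - 3)*(q + 3)*(q^2 - 4*q + 3) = (q - 4)^2*(q - 3)^2*(q + 3)*(q - 1)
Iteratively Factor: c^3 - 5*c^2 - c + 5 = (c - 1)*(c^2 - 4*c - 5) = (c - 5)*(c - 1)*(c + 1)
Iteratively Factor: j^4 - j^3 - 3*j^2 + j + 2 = (j + 1)*(j^3 - 2*j^2 - j + 2) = (j - 1)*(j + 1)*(j^2 - j - 2) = (j - 2)*(j - 1)*(j + 1)*(j + 1)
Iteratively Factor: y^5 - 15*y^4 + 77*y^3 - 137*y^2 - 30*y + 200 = (y - 5)*(y^4 - 10*y^3 + 27*y^2 - 2*y - 40) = (y - 5)^2*(y^3 - 5*y^2 + 2*y + 8) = (y - 5)^2*(y - 2)*(y^2 - 3*y - 4) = (y - 5)^2*(y - 2)*(y + 1)*(y - 4)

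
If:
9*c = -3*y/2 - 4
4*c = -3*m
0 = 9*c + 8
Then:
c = -8/9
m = 32/27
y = 8/3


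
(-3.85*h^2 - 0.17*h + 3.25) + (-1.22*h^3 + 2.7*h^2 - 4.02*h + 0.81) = -1.22*h^3 - 1.15*h^2 - 4.19*h + 4.06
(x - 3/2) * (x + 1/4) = x^2 - 5*x/4 - 3/8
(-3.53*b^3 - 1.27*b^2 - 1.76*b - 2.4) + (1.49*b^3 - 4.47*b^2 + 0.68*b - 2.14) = -2.04*b^3 - 5.74*b^2 - 1.08*b - 4.54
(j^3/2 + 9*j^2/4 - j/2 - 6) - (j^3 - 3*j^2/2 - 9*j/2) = -j^3/2 + 15*j^2/4 + 4*j - 6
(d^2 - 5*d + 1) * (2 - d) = -d^3 + 7*d^2 - 11*d + 2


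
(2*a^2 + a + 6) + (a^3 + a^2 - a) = a^3 + 3*a^2 + 6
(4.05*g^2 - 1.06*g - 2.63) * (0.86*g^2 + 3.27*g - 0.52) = 3.483*g^4 + 12.3319*g^3 - 7.834*g^2 - 8.0489*g + 1.3676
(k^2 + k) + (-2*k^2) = -k^2 + k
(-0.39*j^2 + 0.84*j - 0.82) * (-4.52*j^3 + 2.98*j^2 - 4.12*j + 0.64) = 1.7628*j^5 - 4.959*j^4 + 7.8164*j^3 - 6.154*j^2 + 3.916*j - 0.5248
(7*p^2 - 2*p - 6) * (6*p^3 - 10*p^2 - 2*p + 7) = 42*p^5 - 82*p^4 - 30*p^3 + 113*p^2 - 2*p - 42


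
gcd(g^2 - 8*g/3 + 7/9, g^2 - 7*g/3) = g - 7/3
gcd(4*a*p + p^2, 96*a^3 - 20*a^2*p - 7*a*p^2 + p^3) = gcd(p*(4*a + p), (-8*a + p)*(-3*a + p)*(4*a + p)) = 4*a + p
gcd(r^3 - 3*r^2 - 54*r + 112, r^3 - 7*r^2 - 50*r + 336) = r^2 - r - 56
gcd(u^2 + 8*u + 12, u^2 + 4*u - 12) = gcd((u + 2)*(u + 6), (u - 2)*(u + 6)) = u + 6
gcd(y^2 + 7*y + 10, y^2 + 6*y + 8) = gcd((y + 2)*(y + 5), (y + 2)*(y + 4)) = y + 2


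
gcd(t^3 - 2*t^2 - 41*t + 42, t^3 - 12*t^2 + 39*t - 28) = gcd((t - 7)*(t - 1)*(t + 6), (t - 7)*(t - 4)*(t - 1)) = t^2 - 8*t + 7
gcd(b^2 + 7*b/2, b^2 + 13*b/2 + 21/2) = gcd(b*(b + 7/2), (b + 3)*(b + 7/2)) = b + 7/2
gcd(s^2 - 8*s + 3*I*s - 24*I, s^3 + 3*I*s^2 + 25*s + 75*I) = s + 3*I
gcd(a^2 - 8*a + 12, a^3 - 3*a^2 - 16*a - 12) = a - 6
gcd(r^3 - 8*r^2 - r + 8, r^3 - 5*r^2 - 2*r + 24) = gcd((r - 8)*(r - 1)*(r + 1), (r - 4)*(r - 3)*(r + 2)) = 1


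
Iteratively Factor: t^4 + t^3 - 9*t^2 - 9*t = (t - 3)*(t^3 + 4*t^2 + 3*t) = t*(t - 3)*(t^2 + 4*t + 3) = t*(t - 3)*(t + 1)*(t + 3)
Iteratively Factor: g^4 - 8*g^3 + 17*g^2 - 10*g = (g - 5)*(g^3 - 3*g^2 + 2*g) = g*(g - 5)*(g^2 - 3*g + 2) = g*(g - 5)*(g - 1)*(g - 2)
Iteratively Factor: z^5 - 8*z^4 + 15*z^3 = (z)*(z^4 - 8*z^3 + 15*z^2) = z*(z - 5)*(z^3 - 3*z^2) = z*(z - 5)*(z - 3)*(z^2) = z^2*(z - 5)*(z - 3)*(z)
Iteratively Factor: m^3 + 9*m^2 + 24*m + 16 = (m + 4)*(m^2 + 5*m + 4) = (m + 4)^2*(m + 1)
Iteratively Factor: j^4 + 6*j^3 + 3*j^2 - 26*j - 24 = (j - 2)*(j^3 + 8*j^2 + 19*j + 12) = (j - 2)*(j + 4)*(j^2 + 4*j + 3) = (j - 2)*(j + 3)*(j + 4)*(j + 1)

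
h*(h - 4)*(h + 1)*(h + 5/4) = h^4 - 7*h^3/4 - 31*h^2/4 - 5*h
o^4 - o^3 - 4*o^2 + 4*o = o*(o - 2)*(o - 1)*(o + 2)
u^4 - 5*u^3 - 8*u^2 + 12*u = u*(u - 6)*(u - 1)*(u + 2)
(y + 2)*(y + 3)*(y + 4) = y^3 + 9*y^2 + 26*y + 24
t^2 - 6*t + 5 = (t - 5)*(t - 1)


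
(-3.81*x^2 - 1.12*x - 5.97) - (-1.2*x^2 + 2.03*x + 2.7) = -2.61*x^2 - 3.15*x - 8.67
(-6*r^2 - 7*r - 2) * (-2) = 12*r^2 + 14*r + 4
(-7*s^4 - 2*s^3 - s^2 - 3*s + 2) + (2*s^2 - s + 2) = -7*s^4 - 2*s^3 + s^2 - 4*s + 4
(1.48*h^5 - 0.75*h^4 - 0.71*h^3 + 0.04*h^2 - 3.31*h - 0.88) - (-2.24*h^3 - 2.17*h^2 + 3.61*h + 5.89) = 1.48*h^5 - 0.75*h^4 + 1.53*h^3 + 2.21*h^2 - 6.92*h - 6.77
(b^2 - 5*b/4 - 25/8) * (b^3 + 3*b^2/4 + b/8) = b^5 - b^4/2 - 63*b^3/16 - 5*b^2/2 - 25*b/64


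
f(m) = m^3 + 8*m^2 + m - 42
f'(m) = 3*m^2 + 16*m + 1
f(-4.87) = 27.36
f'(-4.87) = -5.77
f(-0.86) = -37.58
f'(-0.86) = -10.54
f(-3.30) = 5.88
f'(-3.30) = -19.13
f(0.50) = -39.38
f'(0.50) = 9.75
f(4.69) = 241.82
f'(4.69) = 142.03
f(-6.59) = 12.64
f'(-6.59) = 25.84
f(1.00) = -32.00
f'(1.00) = 20.00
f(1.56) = -17.17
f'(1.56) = 33.26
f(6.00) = 468.00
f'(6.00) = 205.00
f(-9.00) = -132.00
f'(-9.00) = 100.00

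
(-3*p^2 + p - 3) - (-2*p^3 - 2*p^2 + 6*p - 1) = 2*p^3 - p^2 - 5*p - 2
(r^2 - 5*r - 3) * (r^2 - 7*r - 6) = r^4 - 12*r^3 + 26*r^2 + 51*r + 18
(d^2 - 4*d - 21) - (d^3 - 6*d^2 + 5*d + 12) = -d^3 + 7*d^2 - 9*d - 33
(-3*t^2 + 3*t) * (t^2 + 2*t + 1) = -3*t^4 - 3*t^3 + 3*t^2 + 3*t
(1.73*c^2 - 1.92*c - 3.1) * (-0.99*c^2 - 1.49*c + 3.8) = -1.7127*c^4 - 0.6769*c^3 + 12.5038*c^2 - 2.677*c - 11.78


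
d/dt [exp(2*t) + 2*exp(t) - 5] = 2*(exp(t) + 1)*exp(t)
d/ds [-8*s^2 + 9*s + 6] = 9 - 16*s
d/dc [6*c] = 6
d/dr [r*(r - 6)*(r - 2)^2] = 4*r^3 - 30*r^2 + 56*r - 24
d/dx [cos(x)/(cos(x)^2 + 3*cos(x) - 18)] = (cos(x)^2 + 18)*sin(x)/((cos(x) - 3)^2*(cos(x) + 6)^2)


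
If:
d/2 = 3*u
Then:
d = 6*u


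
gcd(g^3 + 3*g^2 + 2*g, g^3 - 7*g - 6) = g^2 + 3*g + 2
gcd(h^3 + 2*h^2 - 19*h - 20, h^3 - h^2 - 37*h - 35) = h^2 + 6*h + 5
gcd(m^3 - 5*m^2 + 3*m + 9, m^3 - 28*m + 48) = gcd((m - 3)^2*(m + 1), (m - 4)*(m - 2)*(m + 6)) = 1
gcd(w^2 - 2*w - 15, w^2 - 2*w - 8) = 1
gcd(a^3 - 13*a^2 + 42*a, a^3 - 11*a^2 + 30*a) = a^2 - 6*a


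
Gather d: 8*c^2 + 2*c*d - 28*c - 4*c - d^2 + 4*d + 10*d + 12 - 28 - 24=8*c^2 - 32*c - d^2 + d*(2*c + 14) - 40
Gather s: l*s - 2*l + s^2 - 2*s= -2*l + s^2 + s*(l - 2)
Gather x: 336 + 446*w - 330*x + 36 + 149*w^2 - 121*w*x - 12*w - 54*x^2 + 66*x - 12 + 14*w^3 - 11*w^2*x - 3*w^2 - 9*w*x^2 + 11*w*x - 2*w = 14*w^3 + 146*w^2 + 432*w + x^2*(-9*w - 54) + x*(-11*w^2 - 110*w - 264) + 360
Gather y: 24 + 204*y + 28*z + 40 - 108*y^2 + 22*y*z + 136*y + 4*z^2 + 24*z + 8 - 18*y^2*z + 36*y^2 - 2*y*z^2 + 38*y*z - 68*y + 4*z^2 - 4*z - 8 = y^2*(-18*z - 72) + y*(-2*z^2 + 60*z + 272) + 8*z^2 + 48*z + 64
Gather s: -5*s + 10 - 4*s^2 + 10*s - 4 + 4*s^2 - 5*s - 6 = 0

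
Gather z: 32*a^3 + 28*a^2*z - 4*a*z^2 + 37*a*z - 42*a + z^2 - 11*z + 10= 32*a^3 - 42*a + z^2*(1 - 4*a) + z*(28*a^2 + 37*a - 11) + 10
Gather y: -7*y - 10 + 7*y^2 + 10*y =7*y^2 + 3*y - 10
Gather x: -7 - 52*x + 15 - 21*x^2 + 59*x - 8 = -21*x^2 + 7*x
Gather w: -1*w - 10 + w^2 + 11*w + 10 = w^2 + 10*w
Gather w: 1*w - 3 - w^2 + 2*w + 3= -w^2 + 3*w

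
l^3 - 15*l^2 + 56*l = l*(l - 8)*(l - 7)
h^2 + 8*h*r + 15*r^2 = (h + 3*r)*(h + 5*r)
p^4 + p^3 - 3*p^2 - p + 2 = (p - 1)^2*(p + 1)*(p + 2)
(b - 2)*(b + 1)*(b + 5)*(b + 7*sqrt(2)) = b^4 + 4*b^3 + 7*sqrt(2)*b^3 - 7*b^2 + 28*sqrt(2)*b^2 - 49*sqrt(2)*b - 10*b - 70*sqrt(2)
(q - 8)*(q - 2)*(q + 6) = q^3 - 4*q^2 - 44*q + 96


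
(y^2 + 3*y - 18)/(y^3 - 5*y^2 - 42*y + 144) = 1/(y - 8)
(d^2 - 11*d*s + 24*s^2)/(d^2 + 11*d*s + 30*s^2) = (d^2 - 11*d*s + 24*s^2)/(d^2 + 11*d*s + 30*s^2)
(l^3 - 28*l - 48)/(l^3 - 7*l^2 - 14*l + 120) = (l + 2)/(l - 5)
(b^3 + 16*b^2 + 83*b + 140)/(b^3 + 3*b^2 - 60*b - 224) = (b + 5)/(b - 8)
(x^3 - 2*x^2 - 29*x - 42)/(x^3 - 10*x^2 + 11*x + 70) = (x + 3)/(x - 5)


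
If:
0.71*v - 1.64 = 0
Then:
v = 2.31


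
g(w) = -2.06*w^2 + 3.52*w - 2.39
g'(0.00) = 3.52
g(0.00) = -2.39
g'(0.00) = 3.52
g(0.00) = -2.39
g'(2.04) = -4.88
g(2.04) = -3.78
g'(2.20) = -5.54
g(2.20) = -4.62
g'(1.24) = -1.59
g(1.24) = -1.19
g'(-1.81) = 10.98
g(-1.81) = -15.51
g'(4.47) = -14.90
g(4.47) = -27.82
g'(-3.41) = 17.57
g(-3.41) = -38.35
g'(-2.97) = 15.76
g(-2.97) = -31.02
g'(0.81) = 0.18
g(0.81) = -0.89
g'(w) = 3.52 - 4.12*w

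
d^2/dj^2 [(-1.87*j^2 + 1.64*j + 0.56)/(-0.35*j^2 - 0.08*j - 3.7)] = (-0.50652*j^3 - 14.9415*j^2 + 12.64872*j + 53.614712)/(0.042875*j^6 + 0.0294*j^5 + 1.36647*j^4 + 0.622112*j^3 + 14.44554*j^2 + 3.2856*j + 50.653)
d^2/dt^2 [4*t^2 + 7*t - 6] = 8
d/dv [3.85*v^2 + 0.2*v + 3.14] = 7.7*v + 0.2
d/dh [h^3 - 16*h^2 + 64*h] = 3*h^2 - 32*h + 64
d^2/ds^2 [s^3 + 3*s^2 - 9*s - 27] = 6*s + 6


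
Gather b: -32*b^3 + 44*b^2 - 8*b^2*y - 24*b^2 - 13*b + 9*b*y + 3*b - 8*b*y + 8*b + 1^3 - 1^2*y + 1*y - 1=-32*b^3 + b^2*(20 - 8*y) + b*(y - 2)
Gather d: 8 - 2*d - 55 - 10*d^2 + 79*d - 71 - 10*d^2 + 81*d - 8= -20*d^2 + 158*d - 126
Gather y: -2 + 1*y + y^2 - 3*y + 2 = y^2 - 2*y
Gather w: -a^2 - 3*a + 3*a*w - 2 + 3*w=-a^2 - 3*a + w*(3*a + 3) - 2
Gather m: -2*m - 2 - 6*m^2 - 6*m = -6*m^2 - 8*m - 2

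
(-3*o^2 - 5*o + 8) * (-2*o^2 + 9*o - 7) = 6*o^4 - 17*o^3 - 40*o^2 + 107*o - 56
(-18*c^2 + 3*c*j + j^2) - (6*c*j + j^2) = -18*c^2 - 3*c*j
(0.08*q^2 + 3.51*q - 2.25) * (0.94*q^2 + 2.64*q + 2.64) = 0.0752*q^4 + 3.5106*q^3 + 7.3626*q^2 + 3.3264*q - 5.94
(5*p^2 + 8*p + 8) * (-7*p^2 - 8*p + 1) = -35*p^4 - 96*p^3 - 115*p^2 - 56*p + 8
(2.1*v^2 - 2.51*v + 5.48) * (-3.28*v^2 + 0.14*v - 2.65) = -6.888*v^4 + 8.5268*v^3 - 23.8908*v^2 + 7.4187*v - 14.522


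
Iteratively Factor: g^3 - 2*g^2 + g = (g - 1)*(g^2 - g) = g*(g - 1)*(g - 1)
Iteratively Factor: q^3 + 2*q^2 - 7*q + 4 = (q - 1)*(q^2 + 3*q - 4) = (q - 1)^2*(q + 4)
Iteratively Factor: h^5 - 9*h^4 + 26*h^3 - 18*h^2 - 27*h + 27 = (h - 3)*(h^4 - 6*h^3 + 8*h^2 + 6*h - 9) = (h - 3)^2*(h^3 - 3*h^2 - h + 3) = (h - 3)^3*(h^2 - 1) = (h - 3)^3*(h - 1)*(h + 1)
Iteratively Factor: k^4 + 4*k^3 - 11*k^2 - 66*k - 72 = (k + 3)*(k^3 + k^2 - 14*k - 24) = (k + 3)^2*(k^2 - 2*k - 8) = (k - 4)*(k + 3)^2*(k + 2)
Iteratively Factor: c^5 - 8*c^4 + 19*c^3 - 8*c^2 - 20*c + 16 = (c - 4)*(c^4 - 4*c^3 + 3*c^2 + 4*c - 4) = (c - 4)*(c + 1)*(c^3 - 5*c^2 + 8*c - 4) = (c - 4)*(c - 2)*(c + 1)*(c^2 - 3*c + 2) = (c - 4)*(c - 2)*(c - 1)*(c + 1)*(c - 2)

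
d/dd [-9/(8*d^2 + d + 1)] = 9*(16*d + 1)/(8*d^2 + d + 1)^2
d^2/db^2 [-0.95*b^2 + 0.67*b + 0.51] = -1.90000000000000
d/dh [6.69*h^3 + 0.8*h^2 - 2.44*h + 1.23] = 20.07*h^2 + 1.6*h - 2.44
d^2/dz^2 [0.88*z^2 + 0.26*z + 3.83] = 1.76000000000000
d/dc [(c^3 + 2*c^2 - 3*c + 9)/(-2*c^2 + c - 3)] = c*(-2*c^3 + 2*c^2 - 13*c + 24)/(4*c^4 - 4*c^3 + 13*c^2 - 6*c + 9)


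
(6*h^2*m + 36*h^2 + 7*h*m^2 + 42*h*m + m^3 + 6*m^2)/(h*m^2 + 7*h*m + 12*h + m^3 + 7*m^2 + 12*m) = (6*h*m + 36*h + m^2 + 6*m)/(m^2 + 7*m + 12)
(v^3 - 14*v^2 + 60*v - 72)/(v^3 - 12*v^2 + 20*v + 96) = (v^2 - 8*v + 12)/(v^2 - 6*v - 16)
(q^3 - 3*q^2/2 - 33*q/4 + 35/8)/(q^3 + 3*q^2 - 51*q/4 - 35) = (q - 1/2)/(q + 4)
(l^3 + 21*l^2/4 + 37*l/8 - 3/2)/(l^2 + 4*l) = l + 5/4 - 3/(8*l)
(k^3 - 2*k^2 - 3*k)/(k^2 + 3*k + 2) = k*(k - 3)/(k + 2)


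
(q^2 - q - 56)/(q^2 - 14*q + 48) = (q + 7)/(q - 6)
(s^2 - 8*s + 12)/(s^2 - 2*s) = (s - 6)/s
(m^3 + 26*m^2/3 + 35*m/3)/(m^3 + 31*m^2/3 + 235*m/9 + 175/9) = 3*m/(3*m + 5)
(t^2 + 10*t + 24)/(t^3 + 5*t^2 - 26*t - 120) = 1/(t - 5)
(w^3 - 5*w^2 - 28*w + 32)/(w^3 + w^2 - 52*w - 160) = (w - 1)/(w + 5)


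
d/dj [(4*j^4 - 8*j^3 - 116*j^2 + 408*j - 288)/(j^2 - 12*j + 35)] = 8*(j^5 - 19*j^4 + 94*j^3 + 18*j^2 - 943*j + 1353)/(j^4 - 24*j^3 + 214*j^2 - 840*j + 1225)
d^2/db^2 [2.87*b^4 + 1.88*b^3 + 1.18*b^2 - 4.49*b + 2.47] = 34.44*b^2 + 11.28*b + 2.36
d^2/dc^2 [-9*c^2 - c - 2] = -18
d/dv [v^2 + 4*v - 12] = 2*v + 4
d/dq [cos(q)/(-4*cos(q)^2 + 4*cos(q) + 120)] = (sin(q)^2 - 31)*sin(q)/(4*(sin(q)^2 + cos(q) + 29)^2)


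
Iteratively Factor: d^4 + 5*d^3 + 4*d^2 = (d + 4)*(d^3 + d^2) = (d + 1)*(d + 4)*(d^2) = d*(d + 1)*(d + 4)*(d)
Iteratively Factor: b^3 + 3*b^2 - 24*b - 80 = (b - 5)*(b^2 + 8*b + 16) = (b - 5)*(b + 4)*(b + 4)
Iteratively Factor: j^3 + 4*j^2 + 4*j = (j + 2)*(j^2 + 2*j) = (j + 2)^2*(j)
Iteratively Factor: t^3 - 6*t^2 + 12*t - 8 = (t - 2)*(t^2 - 4*t + 4) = (t - 2)^2*(t - 2)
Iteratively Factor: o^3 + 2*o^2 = (o + 2)*(o^2) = o*(o + 2)*(o)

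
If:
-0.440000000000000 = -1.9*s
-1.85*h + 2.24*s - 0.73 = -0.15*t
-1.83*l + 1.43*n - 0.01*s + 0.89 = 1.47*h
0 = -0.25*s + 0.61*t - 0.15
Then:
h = -0.09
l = 0.781420765027322*n + 0.554607531051894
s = 0.23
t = 0.34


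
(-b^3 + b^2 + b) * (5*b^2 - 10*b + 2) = -5*b^5 + 15*b^4 - 7*b^3 - 8*b^2 + 2*b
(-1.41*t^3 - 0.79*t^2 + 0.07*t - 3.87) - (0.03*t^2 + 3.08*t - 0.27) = -1.41*t^3 - 0.82*t^2 - 3.01*t - 3.6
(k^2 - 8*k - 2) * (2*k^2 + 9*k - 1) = 2*k^4 - 7*k^3 - 77*k^2 - 10*k + 2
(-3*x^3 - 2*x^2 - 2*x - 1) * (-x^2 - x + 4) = 3*x^5 + 5*x^4 - 8*x^3 - 5*x^2 - 7*x - 4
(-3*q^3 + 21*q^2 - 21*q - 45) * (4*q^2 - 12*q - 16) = -12*q^5 + 120*q^4 - 288*q^3 - 264*q^2 + 876*q + 720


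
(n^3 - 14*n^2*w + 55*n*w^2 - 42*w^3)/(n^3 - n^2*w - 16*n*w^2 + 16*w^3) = (-n^2 + 13*n*w - 42*w^2)/(-n^2 + 16*w^2)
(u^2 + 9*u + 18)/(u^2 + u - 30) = (u + 3)/(u - 5)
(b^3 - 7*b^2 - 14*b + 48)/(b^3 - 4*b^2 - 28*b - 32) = (b^2 + b - 6)/(b^2 + 4*b + 4)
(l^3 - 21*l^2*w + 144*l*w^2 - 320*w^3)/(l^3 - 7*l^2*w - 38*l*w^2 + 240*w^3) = (l - 8*w)/(l + 6*w)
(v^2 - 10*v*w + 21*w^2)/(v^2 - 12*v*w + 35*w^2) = (v - 3*w)/(v - 5*w)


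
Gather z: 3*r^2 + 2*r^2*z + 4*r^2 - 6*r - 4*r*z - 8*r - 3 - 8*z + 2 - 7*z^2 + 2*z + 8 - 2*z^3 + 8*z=7*r^2 - 14*r - 2*z^3 - 7*z^2 + z*(2*r^2 - 4*r + 2) + 7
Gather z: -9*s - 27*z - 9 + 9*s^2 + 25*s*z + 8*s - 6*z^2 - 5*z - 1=9*s^2 - s - 6*z^2 + z*(25*s - 32) - 10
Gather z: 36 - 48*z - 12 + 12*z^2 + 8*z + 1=12*z^2 - 40*z + 25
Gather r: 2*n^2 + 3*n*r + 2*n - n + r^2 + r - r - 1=2*n^2 + 3*n*r + n + r^2 - 1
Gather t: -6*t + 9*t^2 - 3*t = 9*t^2 - 9*t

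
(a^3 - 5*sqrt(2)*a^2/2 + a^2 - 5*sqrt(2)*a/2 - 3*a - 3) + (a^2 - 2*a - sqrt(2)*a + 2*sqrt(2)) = a^3 - 5*sqrt(2)*a^2/2 + 2*a^2 - 5*a - 7*sqrt(2)*a/2 - 3 + 2*sqrt(2)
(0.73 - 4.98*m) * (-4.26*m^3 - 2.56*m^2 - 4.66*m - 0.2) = 21.2148*m^4 + 9.639*m^3 + 21.338*m^2 - 2.4058*m - 0.146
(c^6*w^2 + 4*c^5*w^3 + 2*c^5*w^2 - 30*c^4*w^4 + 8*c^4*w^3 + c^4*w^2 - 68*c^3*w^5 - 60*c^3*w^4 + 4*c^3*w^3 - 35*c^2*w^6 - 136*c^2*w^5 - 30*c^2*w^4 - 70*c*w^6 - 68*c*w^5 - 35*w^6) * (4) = 4*c^6*w^2 + 16*c^5*w^3 + 8*c^5*w^2 - 120*c^4*w^4 + 32*c^4*w^3 + 4*c^4*w^2 - 272*c^3*w^5 - 240*c^3*w^4 + 16*c^3*w^3 - 140*c^2*w^6 - 544*c^2*w^5 - 120*c^2*w^4 - 280*c*w^6 - 272*c*w^5 - 140*w^6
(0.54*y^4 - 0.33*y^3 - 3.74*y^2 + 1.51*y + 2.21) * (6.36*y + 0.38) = 3.4344*y^5 - 1.8936*y^4 - 23.9118*y^3 + 8.1824*y^2 + 14.6294*y + 0.8398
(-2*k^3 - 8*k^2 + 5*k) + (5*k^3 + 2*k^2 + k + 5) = 3*k^3 - 6*k^2 + 6*k + 5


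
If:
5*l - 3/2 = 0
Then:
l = 3/10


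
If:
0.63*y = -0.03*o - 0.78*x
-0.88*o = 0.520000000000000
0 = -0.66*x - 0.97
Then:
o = -0.59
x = -1.47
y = 1.85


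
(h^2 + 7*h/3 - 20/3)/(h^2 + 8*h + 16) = (h - 5/3)/(h + 4)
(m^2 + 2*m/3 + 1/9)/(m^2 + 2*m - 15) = (9*m^2 + 6*m + 1)/(9*(m^2 + 2*m - 15))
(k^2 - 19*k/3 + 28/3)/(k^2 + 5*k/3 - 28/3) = (k - 4)/(k + 4)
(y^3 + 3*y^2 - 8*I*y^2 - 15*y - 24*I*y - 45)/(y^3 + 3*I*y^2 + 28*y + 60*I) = (y^2 + 3*y*(1 - I) - 9*I)/(y^2 + 8*I*y - 12)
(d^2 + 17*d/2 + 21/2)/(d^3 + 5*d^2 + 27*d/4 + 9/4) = 2*(d + 7)/(2*d^2 + 7*d + 3)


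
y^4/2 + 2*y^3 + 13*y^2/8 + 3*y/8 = y*(y/2 + 1/4)*(y + 1/2)*(y + 3)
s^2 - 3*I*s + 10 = (s - 5*I)*(s + 2*I)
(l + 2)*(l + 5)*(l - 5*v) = l^3 - 5*l^2*v + 7*l^2 - 35*l*v + 10*l - 50*v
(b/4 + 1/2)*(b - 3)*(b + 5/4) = b^3/4 + b^2/16 - 29*b/16 - 15/8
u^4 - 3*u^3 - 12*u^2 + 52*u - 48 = (u - 3)*(u - 2)^2*(u + 4)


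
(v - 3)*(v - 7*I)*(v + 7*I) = v^3 - 3*v^2 + 49*v - 147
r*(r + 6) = r^2 + 6*r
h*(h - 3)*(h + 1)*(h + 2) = h^4 - 7*h^2 - 6*h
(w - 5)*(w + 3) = w^2 - 2*w - 15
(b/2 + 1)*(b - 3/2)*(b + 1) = b^3/2 + 3*b^2/4 - 5*b/4 - 3/2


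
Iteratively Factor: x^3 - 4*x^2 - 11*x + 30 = (x - 5)*(x^2 + x - 6) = (x - 5)*(x - 2)*(x + 3)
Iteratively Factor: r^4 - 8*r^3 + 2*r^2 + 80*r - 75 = (r - 5)*(r^3 - 3*r^2 - 13*r + 15) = (r - 5)*(r - 1)*(r^2 - 2*r - 15) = (r - 5)^2*(r - 1)*(r + 3)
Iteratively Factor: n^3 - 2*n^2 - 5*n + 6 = (n - 1)*(n^2 - n - 6) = (n - 1)*(n + 2)*(n - 3)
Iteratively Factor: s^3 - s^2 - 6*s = (s + 2)*(s^2 - 3*s) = s*(s + 2)*(s - 3)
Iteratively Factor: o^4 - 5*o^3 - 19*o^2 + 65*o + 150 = (o + 3)*(o^3 - 8*o^2 + 5*o + 50) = (o - 5)*(o + 3)*(o^2 - 3*o - 10) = (o - 5)*(o + 2)*(o + 3)*(o - 5)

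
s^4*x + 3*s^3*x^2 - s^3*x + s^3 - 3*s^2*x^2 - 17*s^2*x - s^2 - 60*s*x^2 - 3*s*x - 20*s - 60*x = (s - 5)*(s + 4)*(s + 3*x)*(s*x + 1)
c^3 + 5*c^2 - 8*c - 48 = (c - 3)*(c + 4)^2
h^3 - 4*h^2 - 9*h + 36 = (h - 4)*(h - 3)*(h + 3)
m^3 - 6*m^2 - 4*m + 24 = (m - 6)*(m - 2)*(m + 2)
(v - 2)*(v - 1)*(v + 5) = v^3 + 2*v^2 - 13*v + 10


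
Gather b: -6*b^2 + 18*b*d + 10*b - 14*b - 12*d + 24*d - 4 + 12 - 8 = -6*b^2 + b*(18*d - 4) + 12*d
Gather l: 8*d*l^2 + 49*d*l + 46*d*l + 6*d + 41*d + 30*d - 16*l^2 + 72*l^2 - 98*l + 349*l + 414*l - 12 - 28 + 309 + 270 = 77*d + l^2*(8*d + 56) + l*(95*d + 665) + 539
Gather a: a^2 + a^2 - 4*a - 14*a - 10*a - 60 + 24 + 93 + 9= 2*a^2 - 28*a + 66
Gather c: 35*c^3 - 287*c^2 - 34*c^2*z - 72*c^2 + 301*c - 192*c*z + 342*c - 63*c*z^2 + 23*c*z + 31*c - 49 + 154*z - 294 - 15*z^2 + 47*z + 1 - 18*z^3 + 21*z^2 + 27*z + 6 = 35*c^3 + c^2*(-34*z - 359) + c*(-63*z^2 - 169*z + 674) - 18*z^3 + 6*z^2 + 228*z - 336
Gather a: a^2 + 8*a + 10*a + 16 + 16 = a^2 + 18*a + 32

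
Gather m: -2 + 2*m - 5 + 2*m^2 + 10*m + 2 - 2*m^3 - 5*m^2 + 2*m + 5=-2*m^3 - 3*m^2 + 14*m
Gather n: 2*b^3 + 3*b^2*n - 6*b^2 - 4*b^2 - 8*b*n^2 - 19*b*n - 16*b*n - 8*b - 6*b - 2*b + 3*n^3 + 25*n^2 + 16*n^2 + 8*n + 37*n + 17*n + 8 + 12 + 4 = 2*b^3 - 10*b^2 - 16*b + 3*n^3 + n^2*(41 - 8*b) + n*(3*b^2 - 35*b + 62) + 24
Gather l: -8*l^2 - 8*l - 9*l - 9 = -8*l^2 - 17*l - 9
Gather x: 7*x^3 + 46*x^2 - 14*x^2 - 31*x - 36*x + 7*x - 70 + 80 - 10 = 7*x^3 + 32*x^2 - 60*x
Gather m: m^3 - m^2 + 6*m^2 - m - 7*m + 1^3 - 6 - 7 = m^3 + 5*m^2 - 8*m - 12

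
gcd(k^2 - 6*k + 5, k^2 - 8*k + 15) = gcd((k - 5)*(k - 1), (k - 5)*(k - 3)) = k - 5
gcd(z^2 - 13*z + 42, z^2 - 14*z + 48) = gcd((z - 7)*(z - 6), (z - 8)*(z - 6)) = z - 6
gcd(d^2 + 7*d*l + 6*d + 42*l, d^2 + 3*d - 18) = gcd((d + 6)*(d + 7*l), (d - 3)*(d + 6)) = d + 6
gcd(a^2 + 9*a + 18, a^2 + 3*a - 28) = 1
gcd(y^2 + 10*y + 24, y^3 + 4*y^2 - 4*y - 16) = y + 4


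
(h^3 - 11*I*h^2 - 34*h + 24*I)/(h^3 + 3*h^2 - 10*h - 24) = (h^3 - 11*I*h^2 - 34*h + 24*I)/(h^3 + 3*h^2 - 10*h - 24)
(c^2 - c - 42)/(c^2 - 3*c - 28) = (c + 6)/(c + 4)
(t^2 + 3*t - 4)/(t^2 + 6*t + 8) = (t - 1)/(t + 2)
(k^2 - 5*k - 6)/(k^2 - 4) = (k^2 - 5*k - 6)/(k^2 - 4)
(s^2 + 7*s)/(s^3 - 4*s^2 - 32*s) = (s + 7)/(s^2 - 4*s - 32)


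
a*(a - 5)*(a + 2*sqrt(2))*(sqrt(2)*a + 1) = sqrt(2)*a^4 - 5*sqrt(2)*a^3 + 5*a^3 - 25*a^2 + 2*sqrt(2)*a^2 - 10*sqrt(2)*a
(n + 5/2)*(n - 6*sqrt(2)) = n^2 - 6*sqrt(2)*n + 5*n/2 - 15*sqrt(2)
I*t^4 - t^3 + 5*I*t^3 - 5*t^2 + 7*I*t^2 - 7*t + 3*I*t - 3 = (t + 1)*(t + 3)*(t + I)*(I*t + I)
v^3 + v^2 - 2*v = v*(v - 1)*(v + 2)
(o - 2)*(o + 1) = o^2 - o - 2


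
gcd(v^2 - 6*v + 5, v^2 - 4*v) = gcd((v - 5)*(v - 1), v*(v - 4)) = 1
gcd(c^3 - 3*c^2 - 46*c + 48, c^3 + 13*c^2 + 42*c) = c + 6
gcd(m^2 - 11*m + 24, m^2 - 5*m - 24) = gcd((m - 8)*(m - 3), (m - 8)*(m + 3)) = m - 8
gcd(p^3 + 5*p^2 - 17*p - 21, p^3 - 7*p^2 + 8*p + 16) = p + 1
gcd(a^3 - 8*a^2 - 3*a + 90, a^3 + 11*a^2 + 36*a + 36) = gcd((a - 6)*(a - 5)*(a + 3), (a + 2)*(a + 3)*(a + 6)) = a + 3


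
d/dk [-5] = 0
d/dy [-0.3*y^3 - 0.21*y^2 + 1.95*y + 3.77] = -0.9*y^2 - 0.42*y + 1.95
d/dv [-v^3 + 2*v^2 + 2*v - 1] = -3*v^2 + 4*v + 2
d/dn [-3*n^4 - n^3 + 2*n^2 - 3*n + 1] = -12*n^3 - 3*n^2 + 4*n - 3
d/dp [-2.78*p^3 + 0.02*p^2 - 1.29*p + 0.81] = -8.34*p^2 + 0.04*p - 1.29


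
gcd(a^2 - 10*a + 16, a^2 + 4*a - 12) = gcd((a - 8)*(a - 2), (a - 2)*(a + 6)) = a - 2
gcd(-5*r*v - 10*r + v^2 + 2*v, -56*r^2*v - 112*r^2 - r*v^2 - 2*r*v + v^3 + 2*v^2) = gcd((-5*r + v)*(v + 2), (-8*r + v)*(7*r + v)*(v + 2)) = v + 2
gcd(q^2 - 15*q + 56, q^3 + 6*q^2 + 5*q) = 1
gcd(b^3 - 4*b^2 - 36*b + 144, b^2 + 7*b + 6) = b + 6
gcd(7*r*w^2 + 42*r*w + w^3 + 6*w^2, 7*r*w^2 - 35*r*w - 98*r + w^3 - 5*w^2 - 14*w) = 7*r + w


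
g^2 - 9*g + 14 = (g - 7)*(g - 2)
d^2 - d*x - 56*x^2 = (d - 8*x)*(d + 7*x)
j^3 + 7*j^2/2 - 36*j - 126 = (j - 6)*(j + 7/2)*(j + 6)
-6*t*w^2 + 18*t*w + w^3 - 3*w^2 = w*(-6*t + w)*(w - 3)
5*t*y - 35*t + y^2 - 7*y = (5*t + y)*(y - 7)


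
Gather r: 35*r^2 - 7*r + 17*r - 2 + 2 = 35*r^2 + 10*r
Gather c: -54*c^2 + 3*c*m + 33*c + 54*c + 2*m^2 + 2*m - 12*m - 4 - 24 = -54*c^2 + c*(3*m + 87) + 2*m^2 - 10*m - 28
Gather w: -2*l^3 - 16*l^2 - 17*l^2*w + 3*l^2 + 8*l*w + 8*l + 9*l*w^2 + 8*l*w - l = -2*l^3 - 13*l^2 + 9*l*w^2 + 7*l + w*(-17*l^2 + 16*l)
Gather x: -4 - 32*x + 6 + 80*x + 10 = 48*x + 12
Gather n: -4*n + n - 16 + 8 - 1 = -3*n - 9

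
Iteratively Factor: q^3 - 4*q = (q + 2)*(q^2 - 2*q) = (q - 2)*(q + 2)*(q)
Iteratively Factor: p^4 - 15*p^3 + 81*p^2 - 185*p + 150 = (p - 5)*(p^3 - 10*p^2 + 31*p - 30) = (p - 5)*(p - 3)*(p^2 - 7*p + 10) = (p - 5)*(p - 3)*(p - 2)*(p - 5)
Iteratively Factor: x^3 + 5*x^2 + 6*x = (x + 3)*(x^2 + 2*x) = (x + 2)*(x + 3)*(x)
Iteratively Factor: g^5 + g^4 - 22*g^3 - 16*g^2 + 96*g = (g + 4)*(g^4 - 3*g^3 - 10*g^2 + 24*g) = (g - 4)*(g + 4)*(g^3 + g^2 - 6*g) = g*(g - 4)*(g + 4)*(g^2 + g - 6) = g*(g - 4)*(g + 3)*(g + 4)*(g - 2)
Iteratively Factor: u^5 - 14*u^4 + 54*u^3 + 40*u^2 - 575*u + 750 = (u - 5)*(u^4 - 9*u^3 + 9*u^2 + 85*u - 150) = (u - 5)^2*(u^3 - 4*u^2 - 11*u + 30) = (u - 5)^2*(u + 3)*(u^2 - 7*u + 10) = (u - 5)^2*(u - 2)*(u + 3)*(u - 5)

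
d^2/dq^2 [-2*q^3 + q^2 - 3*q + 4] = 2 - 12*q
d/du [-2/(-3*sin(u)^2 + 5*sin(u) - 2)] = 2*(5 - 6*sin(u))*cos(u)/(3*sin(u)^2 - 5*sin(u) + 2)^2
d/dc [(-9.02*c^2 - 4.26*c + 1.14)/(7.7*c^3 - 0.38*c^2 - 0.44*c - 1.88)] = (69.454*c^4 + 65.604*c^3 - 23.984*c^2 + 34.7816*c + 8.5104)/(59.29*c^6 - 5.852*c^5 - 6.6316*c^4 - 28.6176*c^3 + 1.6224*c^2 + 1.6544*c + 3.5344)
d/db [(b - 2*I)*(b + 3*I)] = 2*b + I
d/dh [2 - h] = -1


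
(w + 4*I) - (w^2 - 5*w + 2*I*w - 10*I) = -w^2 + 6*w - 2*I*w + 14*I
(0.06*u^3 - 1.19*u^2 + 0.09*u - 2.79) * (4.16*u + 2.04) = 0.2496*u^4 - 4.828*u^3 - 2.0532*u^2 - 11.4228*u - 5.6916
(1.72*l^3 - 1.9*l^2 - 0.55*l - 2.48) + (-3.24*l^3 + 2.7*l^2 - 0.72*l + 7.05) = -1.52*l^3 + 0.8*l^2 - 1.27*l + 4.57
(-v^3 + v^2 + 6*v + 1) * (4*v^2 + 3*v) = -4*v^5 + v^4 + 27*v^3 + 22*v^2 + 3*v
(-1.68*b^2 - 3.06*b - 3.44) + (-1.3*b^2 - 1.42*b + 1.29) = -2.98*b^2 - 4.48*b - 2.15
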